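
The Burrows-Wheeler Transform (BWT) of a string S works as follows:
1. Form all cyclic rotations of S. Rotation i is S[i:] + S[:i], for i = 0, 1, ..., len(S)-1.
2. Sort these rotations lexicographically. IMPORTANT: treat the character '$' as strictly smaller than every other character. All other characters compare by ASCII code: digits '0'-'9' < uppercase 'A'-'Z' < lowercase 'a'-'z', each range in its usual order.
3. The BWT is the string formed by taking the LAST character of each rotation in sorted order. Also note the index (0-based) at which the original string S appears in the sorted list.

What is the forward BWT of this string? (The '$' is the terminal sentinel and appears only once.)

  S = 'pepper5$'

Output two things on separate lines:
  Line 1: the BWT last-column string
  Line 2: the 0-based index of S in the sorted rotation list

Answer: 5rpp$pee
4

Derivation:
All 8 rotations (rotation i = S[i:]+S[:i]):
  rot[0] = pepper5$
  rot[1] = epper5$p
  rot[2] = pper5$pe
  rot[3] = per5$pep
  rot[4] = er5$pepp
  rot[5] = r5$peppe
  rot[6] = 5$pepper
  rot[7] = $pepper5
Sorted (with $ < everything):
  sorted[0] = $pepper5  (last char: '5')
  sorted[1] = 5$pepper  (last char: 'r')
  sorted[2] = epper5$p  (last char: 'p')
  sorted[3] = er5$pepp  (last char: 'p')
  sorted[4] = pepper5$  (last char: '$')
  sorted[5] = per5$pep  (last char: 'p')
  sorted[6] = pper5$pe  (last char: 'e')
  sorted[7] = r5$peppe  (last char: 'e')
Last column: 5rpp$pee
Original string S is at sorted index 4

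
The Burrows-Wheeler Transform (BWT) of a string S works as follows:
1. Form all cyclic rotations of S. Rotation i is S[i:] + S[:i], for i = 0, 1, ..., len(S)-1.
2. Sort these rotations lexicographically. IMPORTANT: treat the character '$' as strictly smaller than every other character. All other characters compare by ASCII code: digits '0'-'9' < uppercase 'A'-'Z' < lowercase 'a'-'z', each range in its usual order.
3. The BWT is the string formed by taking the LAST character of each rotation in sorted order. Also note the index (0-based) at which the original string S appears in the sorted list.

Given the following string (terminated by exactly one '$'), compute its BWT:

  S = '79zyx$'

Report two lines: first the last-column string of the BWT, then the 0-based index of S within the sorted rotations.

Answer: x$7yz9
1

Derivation:
All 6 rotations (rotation i = S[i:]+S[:i]):
  rot[0] = 79zyx$
  rot[1] = 9zyx$7
  rot[2] = zyx$79
  rot[3] = yx$79z
  rot[4] = x$79zy
  rot[5] = $79zyx
Sorted (with $ < everything):
  sorted[0] = $79zyx  (last char: 'x')
  sorted[1] = 79zyx$  (last char: '$')
  sorted[2] = 9zyx$7  (last char: '7')
  sorted[3] = x$79zy  (last char: 'y')
  sorted[4] = yx$79z  (last char: 'z')
  sorted[5] = zyx$79  (last char: '9')
Last column: x$7yz9
Original string S is at sorted index 1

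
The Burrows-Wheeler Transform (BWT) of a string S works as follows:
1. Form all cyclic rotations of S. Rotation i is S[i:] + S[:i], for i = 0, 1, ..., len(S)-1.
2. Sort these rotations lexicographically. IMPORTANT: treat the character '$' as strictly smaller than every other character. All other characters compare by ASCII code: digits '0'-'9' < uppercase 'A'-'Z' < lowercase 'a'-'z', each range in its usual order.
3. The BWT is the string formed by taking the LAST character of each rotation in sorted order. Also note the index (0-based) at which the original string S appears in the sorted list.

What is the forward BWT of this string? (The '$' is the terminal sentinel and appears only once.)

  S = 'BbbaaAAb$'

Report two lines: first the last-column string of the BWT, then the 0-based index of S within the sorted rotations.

All 9 rotations (rotation i = S[i:]+S[:i]):
  rot[0] = BbbaaAAb$
  rot[1] = bbaaAAb$B
  rot[2] = baaAAb$Bb
  rot[3] = aaAAb$Bbb
  rot[4] = aAAb$Bbba
  rot[5] = AAb$Bbbaa
  rot[6] = Ab$BbbaaA
  rot[7] = b$BbbaaAA
  rot[8] = $BbbaaAAb
Sorted (with $ < everything):
  sorted[0] = $BbbaaAAb  (last char: 'b')
  sorted[1] = AAb$Bbbaa  (last char: 'a')
  sorted[2] = Ab$BbbaaA  (last char: 'A')
  sorted[3] = BbbaaAAb$  (last char: '$')
  sorted[4] = aAAb$Bbba  (last char: 'a')
  sorted[5] = aaAAb$Bbb  (last char: 'b')
  sorted[6] = b$BbbaaAA  (last char: 'A')
  sorted[7] = baaAAb$Bb  (last char: 'b')
  sorted[8] = bbaaAAb$B  (last char: 'B')
Last column: baA$abAbB
Original string S is at sorted index 3

Answer: baA$abAbB
3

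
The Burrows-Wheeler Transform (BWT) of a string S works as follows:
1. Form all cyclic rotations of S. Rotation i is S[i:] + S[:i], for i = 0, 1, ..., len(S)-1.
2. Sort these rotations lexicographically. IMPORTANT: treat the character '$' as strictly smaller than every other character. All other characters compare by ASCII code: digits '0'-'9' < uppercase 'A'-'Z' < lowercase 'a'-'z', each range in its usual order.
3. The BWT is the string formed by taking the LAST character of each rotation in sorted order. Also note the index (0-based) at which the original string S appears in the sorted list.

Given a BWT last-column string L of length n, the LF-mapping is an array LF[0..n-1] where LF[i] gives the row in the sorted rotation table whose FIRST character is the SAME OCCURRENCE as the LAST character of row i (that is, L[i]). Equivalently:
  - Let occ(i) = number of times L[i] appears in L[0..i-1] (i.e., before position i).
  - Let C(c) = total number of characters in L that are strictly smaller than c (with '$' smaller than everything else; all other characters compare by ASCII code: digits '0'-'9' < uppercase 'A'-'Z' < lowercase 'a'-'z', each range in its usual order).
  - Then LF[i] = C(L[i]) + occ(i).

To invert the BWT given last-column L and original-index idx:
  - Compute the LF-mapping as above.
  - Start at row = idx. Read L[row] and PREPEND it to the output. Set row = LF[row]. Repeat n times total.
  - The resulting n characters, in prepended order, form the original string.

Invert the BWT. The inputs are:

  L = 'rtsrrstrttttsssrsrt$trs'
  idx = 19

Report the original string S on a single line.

Answer: tsssttsstrtsrrrrttsrtr$

Derivation:
LF mapping: 1 15 8 2 3 9 16 4 17 18 19 20 10 11 12 5 13 6 21 0 22 7 14
Walk LF starting at row 19, prepending L[row]:
  step 1: row=19, L[19]='$', prepend. Next row=LF[19]=0
  step 2: row=0, L[0]='r', prepend. Next row=LF[0]=1
  step 3: row=1, L[1]='t', prepend. Next row=LF[1]=15
  step 4: row=15, L[15]='r', prepend. Next row=LF[15]=5
  step 5: row=5, L[5]='s', prepend. Next row=LF[5]=9
  step 6: row=9, L[9]='t', prepend. Next row=LF[9]=18
  step 7: row=18, L[18]='t', prepend. Next row=LF[18]=21
  step 8: row=21, L[21]='r', prepend. Next row=LF[21]=7
  step 9: row=7, L[7]='r', prepend. Next row=LF[7]=4
  step 10: row=4, L[4]='r', prepend. Next row=LF[4]=3
  step 11: row=3, L[3]='r', prepend. Next row=LF[3]=2
  step 12: row=2, L[2]='s', prepend. Next row=LF[2]=8
  step 13: row=8, L[8]='t', prepend. Next row=LF[8]=17
  step 14: row=17, L[17]='r', prepend. Next row=LF[17]=6
  step 15: row=6, L[6]='t', prepend. Next row=LF[6]=16
  step 16: row=16, L[16]='s', prepend. Next row=LF[16]=13
  step 17: row=13, L[13]='s', prepend. Next row=LF[13]=11
  step 18: row=11, L[11]='t', prepend. Next row=LF[11]=20
  step 19: row=20, L[20]='t', prepend. Next row=LF[20]=22
  step 20: row=22, L[22]='s', prepend. Next row=LF[22]=14
  step 21: row=14, L[14]='s', prepend. Next row=LF[14]=12
  step 22: row=12, L[12]='s', prepend. Next row=LF[12]=10
  step 23: row=10, L[10]='t', prepend. Next row=LF[10]=19
Reversed output: tsssttsstrtsrrrrttsrtr$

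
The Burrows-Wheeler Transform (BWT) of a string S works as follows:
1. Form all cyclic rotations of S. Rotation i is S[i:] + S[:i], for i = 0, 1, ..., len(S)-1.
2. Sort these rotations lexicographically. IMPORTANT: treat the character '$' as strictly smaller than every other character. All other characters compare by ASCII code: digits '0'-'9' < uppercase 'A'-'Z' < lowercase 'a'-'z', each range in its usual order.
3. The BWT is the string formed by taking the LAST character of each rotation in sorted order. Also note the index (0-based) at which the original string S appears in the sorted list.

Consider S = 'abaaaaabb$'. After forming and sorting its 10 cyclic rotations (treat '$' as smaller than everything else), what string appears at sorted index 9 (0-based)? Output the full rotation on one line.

All 10 rotations (rotation i = S[i:]+S[:i]):
  rot[0] = abaaaaabb$
  rot[1] = baaaaabb$a
  rot[2] = aaaaabb$ab
  rot[3] = aaaabb$aba
  rot[4] = aaabb$abaa
  rot[5] = aabb$abaaa
  rot[6] = abb$abaaaa
  rot[7] = bb$abaaaaa
  rot[8] = b$abaaaaab
  rot[9] = $abaaaaabb
Sorted (with $ < everything):
  sorted[0] = $abaaaaabb
  sorted[1] = aaaaabb$ab
  sorted[2] = aaaabb$aba
  sorted[3] = aaabb$abaa
  sorted[4] = aabb$abaaa
  sorted[5] = abaaaaabb$
  sorted[6] = abb$abaaaa
  sorted[7] = b$abaaaaab
  sorted[8] = baaaaabb$a
  sorted[9] = bb$abaaaaa
sorted[9] = bb$abaaaaa

Answer: bb$abaaaaa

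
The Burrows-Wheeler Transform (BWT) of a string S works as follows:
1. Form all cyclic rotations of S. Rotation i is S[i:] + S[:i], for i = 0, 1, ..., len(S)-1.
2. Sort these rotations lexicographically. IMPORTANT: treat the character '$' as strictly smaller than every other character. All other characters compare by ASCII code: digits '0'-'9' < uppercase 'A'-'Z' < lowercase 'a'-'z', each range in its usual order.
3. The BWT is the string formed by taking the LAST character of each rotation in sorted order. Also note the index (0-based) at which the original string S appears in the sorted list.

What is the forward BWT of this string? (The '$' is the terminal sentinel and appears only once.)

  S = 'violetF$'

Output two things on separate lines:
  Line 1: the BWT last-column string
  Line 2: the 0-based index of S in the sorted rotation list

All 8 rotations (rotation i = S[i:]+S[:i]):
  rot[0] = violetF$
  rot[1] = ioletF$v
  rot[2] = oletF$vi
  rot[3] = letF$vio
  rot[4] = etF$viol
  rot[5] = tF$viole
  rot[6] = F$violet
  rot[7] = $violetF
Sorted (with $ < everything):
  sorted[0] = $violetF  (last char: 'F')
  sorted[1] = F$violet  (last char: 't')
  sorted[2] = etF$viol  (last char: 'l')
  sorted[3] = ioletF$v  (last char: 'v')
  sorted[4] = letF$vio  (last char: 'o')
  sorted[5] = oletF$vi  (last char: 'i')
  sorted[6] = tF$viole  (last char: 'e')
  sorted[7] = violetF$  (last char: '$')
Last column: Ftlvoie$
Original string S is at sorted index 7

Answer: Ftlvoie$
7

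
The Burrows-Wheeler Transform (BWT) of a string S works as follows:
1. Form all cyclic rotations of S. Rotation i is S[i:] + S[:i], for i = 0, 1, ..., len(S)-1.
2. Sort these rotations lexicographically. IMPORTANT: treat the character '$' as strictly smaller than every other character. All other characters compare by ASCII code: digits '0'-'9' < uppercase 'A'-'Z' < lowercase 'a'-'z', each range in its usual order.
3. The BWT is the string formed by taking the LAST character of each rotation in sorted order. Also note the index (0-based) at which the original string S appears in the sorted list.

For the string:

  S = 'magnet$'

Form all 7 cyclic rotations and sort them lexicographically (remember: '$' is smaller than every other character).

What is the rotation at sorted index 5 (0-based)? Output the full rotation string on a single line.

All 7 rotations (rotation i = S[i:]+S[:i]):
  rot[0] = magnet$
  rot[1] = agnet$m
  rot[2] = gnet$ma
  rot[3] = net$mag
  rot[4] = et$magn
  rot[5] = t$magne
  rot[6] = $magnet
Sorted (with $ < everything):
  sorted[0] = $magnet
  sorted[1] = agnet$m
  sorted[2] = et$magn
  sorted[3] = gnet$ma
  sorted[4] = magnet$
  sorted[5] = net$mag
  sorted[6] = t$magne
sorted[5] = net$mag

Answer: net$mag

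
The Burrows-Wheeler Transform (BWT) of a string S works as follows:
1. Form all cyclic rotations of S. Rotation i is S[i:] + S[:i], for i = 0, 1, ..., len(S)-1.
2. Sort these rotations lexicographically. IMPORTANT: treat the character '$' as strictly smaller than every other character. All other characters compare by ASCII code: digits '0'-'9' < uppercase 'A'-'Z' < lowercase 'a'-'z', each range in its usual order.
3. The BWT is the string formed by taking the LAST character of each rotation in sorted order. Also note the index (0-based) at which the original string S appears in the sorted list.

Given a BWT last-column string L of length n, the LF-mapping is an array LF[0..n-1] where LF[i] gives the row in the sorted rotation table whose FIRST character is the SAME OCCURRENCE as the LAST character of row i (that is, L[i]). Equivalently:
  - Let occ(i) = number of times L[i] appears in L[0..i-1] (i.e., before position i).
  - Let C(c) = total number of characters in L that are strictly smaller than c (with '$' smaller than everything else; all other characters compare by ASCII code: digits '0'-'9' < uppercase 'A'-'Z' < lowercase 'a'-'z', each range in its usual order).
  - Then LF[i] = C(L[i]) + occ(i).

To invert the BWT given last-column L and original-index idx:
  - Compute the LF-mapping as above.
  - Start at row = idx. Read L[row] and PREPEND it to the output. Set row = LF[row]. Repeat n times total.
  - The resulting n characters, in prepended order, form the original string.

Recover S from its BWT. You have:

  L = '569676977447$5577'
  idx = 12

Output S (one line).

Answer: 7765796475794765$

Derivation:
LF mapping: 3 6 15 7 9 8 16 10 11 1 2 12 0 4 5 13 14
Walk LF starting at row 12, prepending L[row]:
  step 1: row=12, L[12]='$', prepend. Next row=LF[12]=0
  step 2: row=0, L[0]='5', prepend. Next row=LF[0]=3
  step 3: row=3, L[3]='6', prepend. Next row=LF[3]=7
  step 4: row=7, L[7]='7', prepend. Next row=LF[7]=10
  step 5: row=10, L[10]='4', prepend. Next row=LF[10]=2
  step 6: row=2, L[2]='9', prepend. Next row=LF[2]=15
  step 7: row=15, L[15]='7', prepend. Next row=LF[15]=13
  step 8: row=13, L[13]='5', prepend. Next row=LF[13]=4
  step 9: row=4, L[4]='7', prepend. Next row=LF[4]=9
  step 10: row=9, L[9]='4', prepend. Next row=LF[9]=1
  step 11: row=1, L[1]='6', prepend. Next row=LF[1]=6
  step 12: row=6, L[6]='9', prepend. Next row=LF[6]=16
  step 13: row=16, L[16]='7', prepend. Next row=LF[16]=14
  step 14: row=14, L[14]='5', prepend. Next row=LF[14]=5
  step 15: row=5, L[5]='6', prepend. Next row=LF[5]=8
  step 16: row=8, L[8]='7', prepend. Next row=LF[8]=11
  step 17: row=11, L[11]='7', prepend. Next row=LF[11]=12
Reversed output: 7765796475794765$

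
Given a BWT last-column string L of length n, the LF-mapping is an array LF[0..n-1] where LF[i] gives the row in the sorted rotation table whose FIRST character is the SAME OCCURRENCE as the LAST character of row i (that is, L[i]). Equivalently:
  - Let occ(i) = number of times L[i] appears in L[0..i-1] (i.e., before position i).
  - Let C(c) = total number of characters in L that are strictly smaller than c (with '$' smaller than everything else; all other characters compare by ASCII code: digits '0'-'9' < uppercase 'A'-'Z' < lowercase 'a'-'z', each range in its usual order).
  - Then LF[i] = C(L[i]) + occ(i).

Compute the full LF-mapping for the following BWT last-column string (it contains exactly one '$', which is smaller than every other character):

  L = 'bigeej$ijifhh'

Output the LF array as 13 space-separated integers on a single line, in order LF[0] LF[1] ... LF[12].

Char counts: '$':1, 'b':1, 'e':2, 'f':1, 'g':1, 'h':2, 'i':3, 'j':2
C (first-col start): C('$')=0, C('b')=1, C('e')=2, C('f')=4, C('g')=5, C('h')=6, C('i')=8, C('j')=11
L[0]='b': occ=0, LF[0]=C('b')+0=1+0=1
L[1]='i': occ=0, LF[1]=C('i')+0=8+0=8
L[2]='g': occ=0, LF[2]=C('g')+0=5+0=5
L[3]='e': occ=0, LF[3]=C('e')+0=2+0=2
L[4]='e': occ=1, LF[4]=C('e')+1=2+1=3
L[5]='j': occ=0, LF[5]=C('j')+0=11+0=11
L[6]='$': occ=0, LF[6]=C('$')+0=0+0=0
L[7]='i': occ=1, LF[7]=C('i')+1=8+1=9
L[8]='j': occ=1, LF[8]=C('j')+1=11+1=12
L[9]='i': occ=2, LF[9]=C('i')+2=8+2=10
L[10]='f': occ=0, LF[10]=C('f')+0=4+0=4
L[11]='h': occ=0, LF[11]=C('h')+0=6+0=6
L[12]='h': occ=1, LF[12]=C('h')+1=6+1=7

Answer: 1 8 5 2 3 11 0 9 12 10 4 6 7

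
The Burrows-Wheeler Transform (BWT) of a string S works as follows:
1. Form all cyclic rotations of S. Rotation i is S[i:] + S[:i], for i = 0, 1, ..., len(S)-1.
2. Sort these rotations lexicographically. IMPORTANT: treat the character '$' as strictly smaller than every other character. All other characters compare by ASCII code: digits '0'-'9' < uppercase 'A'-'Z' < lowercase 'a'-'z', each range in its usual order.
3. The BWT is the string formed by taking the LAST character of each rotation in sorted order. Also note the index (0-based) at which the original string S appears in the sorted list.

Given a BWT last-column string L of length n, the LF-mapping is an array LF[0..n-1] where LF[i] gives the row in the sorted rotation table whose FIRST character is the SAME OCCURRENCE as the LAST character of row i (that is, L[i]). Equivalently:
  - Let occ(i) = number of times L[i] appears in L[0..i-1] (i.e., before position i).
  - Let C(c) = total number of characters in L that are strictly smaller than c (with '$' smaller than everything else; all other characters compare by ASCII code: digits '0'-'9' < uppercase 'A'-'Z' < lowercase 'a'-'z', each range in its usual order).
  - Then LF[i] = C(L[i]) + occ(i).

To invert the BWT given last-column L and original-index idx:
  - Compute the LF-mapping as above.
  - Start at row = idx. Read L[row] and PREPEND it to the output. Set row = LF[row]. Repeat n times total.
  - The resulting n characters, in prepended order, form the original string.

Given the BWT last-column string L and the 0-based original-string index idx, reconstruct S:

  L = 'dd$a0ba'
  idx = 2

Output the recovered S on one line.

LF mapping: 5 6 0 2 1 4 3
Walk LF starting at row 2, prepending L[row]:
  step 1: row=2, L[2]='$', prepend. Next row=LF[2]=0
  step 2: row=0, L[0]='d', prepend. Next row=LF[0]=5
  step 3: row=5, L[5]='b', prepend. Next row=LF[5]=4
  step 4: row=4, L[4]='0', prepend. Next row=LF[4]=1
  step 5: row=1, L[1]='d', prepend. Next row=LF[1]=6
  step 6: row=6, L[6]='a', prepend. Next row=LF[6]=3
  step 7: row=3, L[3]='a', prepend. Next row=LF[3]=2
Reversed output: aad0bd$

Answer: aad0bd$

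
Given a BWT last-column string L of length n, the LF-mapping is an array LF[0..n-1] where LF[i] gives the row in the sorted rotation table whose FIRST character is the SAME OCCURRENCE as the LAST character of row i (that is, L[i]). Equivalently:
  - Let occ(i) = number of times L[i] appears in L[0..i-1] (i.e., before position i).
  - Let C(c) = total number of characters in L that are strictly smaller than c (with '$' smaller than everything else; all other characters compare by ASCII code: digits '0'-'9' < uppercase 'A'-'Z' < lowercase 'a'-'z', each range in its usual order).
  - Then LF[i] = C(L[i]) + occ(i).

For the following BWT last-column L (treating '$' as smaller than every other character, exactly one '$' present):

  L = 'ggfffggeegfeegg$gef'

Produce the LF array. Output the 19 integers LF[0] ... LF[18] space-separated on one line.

Answer: 11 12 6 7 8 13 14 1 2 15 9 3 4 16 17 0 18 5 10

Derivation:
Char counts: '$':1, 'e':5, 'f':5, 'g':8
C (first-col start): C('$')=0, C('e')=1, C('f')=6, C('g')=11
L[0]='g': occ=0, LF[0]=C('g')+0=11+0=11
L[1]='g': occ=1, LF[1]=C('g')+1=11+1=12
L[2]='f': occ=0, LF[2]=C('f')+0=6+0=6
L[3]='f': occ=1, LF[3]=C('f')+1=6+1=7
L[4]='f': occ=2, LF[4]=C('f')+2=6+2=8
L[5]='g': occ=2, LF[5]=C('g')+2=11+2=13
L[6]='g': occ=3, LF[6]=C('g')+3=11+3=14
L[7]='e': occ=0, LF[7]=C('e')+0=1+0=1
L[8]='e': occ=1, LF[8]=C('e')+1=1+1=2
L[9]='g': occ=4, LF[9]=C('g')+4=11+4=15
L[10]='f': occ=3, LF[10]=C('f')+3=6+3=9
L[11]='e': occ=2, LF[11]=C('e')+2=1+2=3
L[12]='e': occ=3, LF[12]=C('e')+3=1+3=4
L[13]='g': occ=5, LF[13]=C('g')+5=11+5=16
L[14]='g': occ=6, LF[14]=C('g')+6=11+6=17
L[15]='$': occ=0, LF[15]=C('$')+0=0+0=0
L[16]='g': occ=7, LF[16]=C('g')+7=11+7=18
L[17]='e': occ=4, LF[17]=C('e')+4=1+4=5
L[18]='f': occ=4, LF[18]=C('f')+4=6+4=10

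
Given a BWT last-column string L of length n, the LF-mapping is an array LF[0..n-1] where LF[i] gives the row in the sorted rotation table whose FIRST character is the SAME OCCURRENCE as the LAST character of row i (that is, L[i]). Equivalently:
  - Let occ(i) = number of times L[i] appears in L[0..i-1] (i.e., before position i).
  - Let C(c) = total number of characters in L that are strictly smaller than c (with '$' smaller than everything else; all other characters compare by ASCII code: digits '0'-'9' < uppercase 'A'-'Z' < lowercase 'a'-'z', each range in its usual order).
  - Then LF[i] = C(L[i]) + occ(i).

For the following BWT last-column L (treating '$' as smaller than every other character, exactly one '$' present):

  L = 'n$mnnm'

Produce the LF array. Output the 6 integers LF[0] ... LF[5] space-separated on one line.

Answer: 3 0 1 4 5 2

Derivation:
Char counts: '$':1, 'm':2, 'n':3
C (first-col start): C('$')=0, C('m')=1, C('n')=3
L[0]='n': occ=0, LF[0]=C('n')+0=3+0=3
L[1]='$': occ=0, LF[1]=C('$')+0=0+0=0
L[2]='m': occ=0, LF[2]=C('m')+0=1+0=1
L[3]='n': occ=1, LF[3]=C('n')+1=3+1=4
L[4]='n': occ=2, LF[4]=C('n')+2=3+2=5
L[5]='m': occ=1, LF[5]=C('m')+1=1+1=2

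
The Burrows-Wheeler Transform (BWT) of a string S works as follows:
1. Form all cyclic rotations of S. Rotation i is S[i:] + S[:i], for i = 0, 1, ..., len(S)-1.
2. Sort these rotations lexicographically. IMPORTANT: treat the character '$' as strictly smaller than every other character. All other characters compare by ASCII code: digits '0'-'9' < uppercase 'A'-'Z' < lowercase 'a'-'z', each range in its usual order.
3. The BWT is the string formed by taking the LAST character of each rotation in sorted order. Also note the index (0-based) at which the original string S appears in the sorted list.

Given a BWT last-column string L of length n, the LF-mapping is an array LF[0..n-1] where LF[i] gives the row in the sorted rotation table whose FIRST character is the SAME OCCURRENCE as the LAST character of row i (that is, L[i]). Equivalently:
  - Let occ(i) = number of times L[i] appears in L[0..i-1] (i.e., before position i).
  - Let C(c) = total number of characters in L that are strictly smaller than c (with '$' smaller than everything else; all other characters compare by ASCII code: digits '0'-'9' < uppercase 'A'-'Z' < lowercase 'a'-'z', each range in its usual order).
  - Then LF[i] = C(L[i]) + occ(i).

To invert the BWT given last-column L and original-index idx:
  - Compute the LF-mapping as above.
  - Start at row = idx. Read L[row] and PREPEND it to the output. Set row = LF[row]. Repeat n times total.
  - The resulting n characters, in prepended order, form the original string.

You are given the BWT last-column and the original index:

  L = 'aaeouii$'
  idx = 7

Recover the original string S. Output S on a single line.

LF mapping: 1 2 3 6 7 4 5 0
Walk LF starting at row 7, prepending L[row]:
  step 1: row=7, L[7]='$', prepend. Next row=LF[7]=0
  step 2: row=0, L[0]='a', prepend. Next row=LF[0]=1
  step 3: row=1, L[1]='a', prepend. Next row=LF[1]=2
  step 4: row=2, L[2]='e', prepend. Next row=LF[2]=3
  step 5: row=3, L[3]='o', prepend. Next row=LF[3]=6
  step 6: row=6, L[6]='i', prepend. Next row=LF[6]=5
  step 7: row=5, L[5]='i', prepend. Next row=LF[5]=4
  step 8: row=4, L[4]='u', prepend. Next row=LF[4]=7
Reversed output: uiioeaa$

Answer: uiioeaa$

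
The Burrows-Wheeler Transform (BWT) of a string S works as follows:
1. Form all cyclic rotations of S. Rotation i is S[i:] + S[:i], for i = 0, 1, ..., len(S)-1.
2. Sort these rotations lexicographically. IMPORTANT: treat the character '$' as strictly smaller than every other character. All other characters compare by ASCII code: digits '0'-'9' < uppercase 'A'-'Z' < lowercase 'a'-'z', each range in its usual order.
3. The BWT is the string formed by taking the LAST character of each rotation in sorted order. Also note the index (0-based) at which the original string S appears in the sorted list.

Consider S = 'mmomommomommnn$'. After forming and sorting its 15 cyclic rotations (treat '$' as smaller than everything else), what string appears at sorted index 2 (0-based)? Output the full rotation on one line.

Answer: mmomommnn$mmomo

Derivation:
All 15 rotations (rotation i = S[i:]+S[:i]):
  rot[0] = mmomommomommnn$
  rot[1] = momommomommnn$m
  rot[2] = omommomommnn$mm
  rot[3] = mommomommnn$mmo
  rot[4] = ommomommnn$mmom
  rot[5] = mmomommnn$mmomo
  rot[6] = momommnn$mmomom
  rot[7] = omommnn$mmomomm
  rot[8] = mommnn$mmomommo
  rot[9] = ommnn$mmomommom
  rot[10] = mmnn$mmomommomo
  rot[11] = mnn$mmomommomom
  rot[12] = nn$mmomommomomm
  rot[13] = n$mmomommomommn
  rot[14] = $mmomommomommnn
Sorted (with $ < everything):
  sorted[0] = $mmomommomommnn
  sorted[1] = mmnn$mmomommomo
  sorted[2] = mmomommnn$mmomo
  sorted[3] = mmomommomommnn$
  sorted[4] = mnn$mmomommomom
  sorted[5] = mommnn$mmomommo
  sorted[6] = mommomommnn$mmo
  sorted[7] = momommnn$mmomom
  sorted[8] = momommomommnn$m
  sorted[9] = n$mmomommomommn
  sorted[10] = nn$mmomommomomm
  sorted[11] = ommnn$mmomommom
  sorted[12] = ommomommnn$mmom
  sorted[13] = omommnn$mmomomm
  sorted[14] = omommomommnn$mm
sorted[2] = mmomommnn$mmomo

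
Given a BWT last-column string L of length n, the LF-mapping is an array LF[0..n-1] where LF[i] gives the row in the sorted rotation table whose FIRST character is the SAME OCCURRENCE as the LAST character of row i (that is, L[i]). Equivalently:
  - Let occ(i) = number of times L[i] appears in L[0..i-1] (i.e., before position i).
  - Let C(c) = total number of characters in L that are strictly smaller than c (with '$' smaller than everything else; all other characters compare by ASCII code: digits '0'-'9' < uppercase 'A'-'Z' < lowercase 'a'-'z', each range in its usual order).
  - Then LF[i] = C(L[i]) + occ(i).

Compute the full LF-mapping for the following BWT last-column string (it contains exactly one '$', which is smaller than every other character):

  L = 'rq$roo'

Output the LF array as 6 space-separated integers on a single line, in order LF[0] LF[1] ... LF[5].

Answer: 4 3 0 5 1 2

Derivation:
Char counts: '$':1, 'o':2, 'q':1, 'r':2
C (first-col start): C('$')=0, C('o')=1, C('q')=3, C('r')=4
L[0]='r': occ=0, LF[0]=C('r')+0=4+0=4
L[1]='q': occ=0, LF[1]=C('q')+0=3+0=3
L[2]='$': occ=0, LF[2]=C('$')+0=0+0=0
L[3]='r': occ=1, LF[3]=C('r')+1=4+1=5
L[4]='o': occ=0, LF[4]=C('o')+0=1+0=1
L[5]='o': occ=1, LF[5]=C('o')+1=1+1=2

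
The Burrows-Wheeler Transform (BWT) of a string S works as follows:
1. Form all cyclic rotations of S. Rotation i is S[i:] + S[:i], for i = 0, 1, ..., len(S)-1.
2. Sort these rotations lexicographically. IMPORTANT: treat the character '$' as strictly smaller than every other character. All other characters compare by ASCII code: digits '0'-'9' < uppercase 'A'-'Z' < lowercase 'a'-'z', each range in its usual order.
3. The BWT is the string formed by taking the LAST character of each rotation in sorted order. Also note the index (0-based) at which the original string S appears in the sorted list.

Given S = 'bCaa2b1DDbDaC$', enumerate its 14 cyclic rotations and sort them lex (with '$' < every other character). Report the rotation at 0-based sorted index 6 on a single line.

Answer: DaC$bCaa2b1DDb

Derivation:
All 14 rotations (rotation i = S[i:]+S[:i]):
  rot[0] = bCaa2b1DDbDaC$
  rot[1] = Caa2b1DDbDaC$b
  rot[2] = aa2b1DDbDaC$bC
  rot[3] = a2b1DDbDaC$bCa
  rot[4] = 2b1DDbDaC$bCaa
  rot[5] = b1DDbDaC$bCaa2
  rot[6] = 1DDbDaC$bCaa2b
  rot[7] = DDbDaC$bCaa2b1
  rot[8] = DbDaC$bCaa2b1D
  rot[9] = bDaC$bCaa2b1DD
  rot[10] = DaC$bCaa2b1DDb
  rot[11] = aC$bCaa2b1DDbD
  rot[12] = C$bCaa2b1DDbDa
  rot[13] = $bCaa2b1DDbDaC
Sorted (with $ < everything):
  sorted[0] = $bCaa2b1DDbDaC
  sorted[1] = 1DDbDaC$bCaa2b
  sorted[2] = 2b1DDbDaC$bCaa
  sorted[3] = C$bCaa2b1DDbDa
  sorted[4] = Caa2b1DDbDaC$b
  sorted[5] = DDbDaC$bCaa2b1
  sorted[6] = DaC$bCaa2b1DDb
  sorted[7] = DbDaC$bCaa2b1D
  sorted[8] = a2b1DDbDaC$bCa
  sorted[9] = aC$bCaa2b1DDbD
  sorted[10] = aa2b1DDbDaC$bC
  sorted[11] = b1DDbDaC$bCaa2
  sorted[12] = bCaa2b1DDbDaC$
  sorted[13] = bDaC$bCaa2b1DD
sorted[6] = DaC$bCaa2b1DDb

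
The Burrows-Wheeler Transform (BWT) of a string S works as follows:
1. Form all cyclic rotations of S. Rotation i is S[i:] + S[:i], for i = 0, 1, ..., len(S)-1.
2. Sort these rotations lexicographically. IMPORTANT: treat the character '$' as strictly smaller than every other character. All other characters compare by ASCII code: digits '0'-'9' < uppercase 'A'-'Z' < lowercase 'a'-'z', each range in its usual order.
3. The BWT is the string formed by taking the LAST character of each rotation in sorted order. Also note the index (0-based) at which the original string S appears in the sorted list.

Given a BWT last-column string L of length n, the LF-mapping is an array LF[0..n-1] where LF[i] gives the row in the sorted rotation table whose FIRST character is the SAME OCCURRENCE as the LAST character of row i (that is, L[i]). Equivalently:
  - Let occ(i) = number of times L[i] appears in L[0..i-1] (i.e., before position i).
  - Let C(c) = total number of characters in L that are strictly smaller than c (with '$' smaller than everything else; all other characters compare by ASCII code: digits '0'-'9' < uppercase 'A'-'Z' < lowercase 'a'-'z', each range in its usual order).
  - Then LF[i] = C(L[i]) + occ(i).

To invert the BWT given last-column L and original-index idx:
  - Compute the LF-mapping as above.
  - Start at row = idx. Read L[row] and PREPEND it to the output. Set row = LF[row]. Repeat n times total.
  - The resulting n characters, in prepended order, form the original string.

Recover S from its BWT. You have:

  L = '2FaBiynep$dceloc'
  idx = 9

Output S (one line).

Answer: encyclopediaBF2$

Derivation:
LF mapping: 1 3 4 2 10 15 12 8 14 0 7 5 9 11 13 6
Walk LF starting at row 9, prepending L[row]:
  step 1: row=9, L[9]='$', prepend. Next row=LF[9]=0
  step 2: row=0, L[0]='2', prepend. Next row=LF[0]=1
  step 3: row=1, L[1]='F', prepend. Next row=LF[1]=3
  step 4: row=3, L[3]='B', prepend. Next row=LF[3]=2
  step 5: row=2, L[2]='a', prepend. Next row=LF[2]=4
  step 6: row=4, L[4]='i', prepend. Next row=LF[4]=10
  step 7: row=10, L[10]='d', prepend. Next row=LF[10]=7
  step 8: row=7, L[7]='e', prepend. Next row=LF[7]=8
  step 9: row=8, L[8]='p', prepend. Next row=LF[8]=14
  step 10: row=14, L[14]='o', prepend. Next row=LF[14]=13
  step 11: row=13, L[13]='l', prepend. Next row=LF[13]=11
  step 12: row=11, L[11]='c', prepend. Next row=LF[11]=5
  step 13: row=5, L[5]='y', prepend. Next row=LF[5]=15
  step 14: row=15, L[15]='c', prepend. Next row=LF[15]=6
  step 15: row=6, L[6]='n', prepend. Next row=LF[6]=12
  step 16: row=12, L[12]='e', prepend. Next row=LF[12]=9
Reversed output: encyclopediaBF2$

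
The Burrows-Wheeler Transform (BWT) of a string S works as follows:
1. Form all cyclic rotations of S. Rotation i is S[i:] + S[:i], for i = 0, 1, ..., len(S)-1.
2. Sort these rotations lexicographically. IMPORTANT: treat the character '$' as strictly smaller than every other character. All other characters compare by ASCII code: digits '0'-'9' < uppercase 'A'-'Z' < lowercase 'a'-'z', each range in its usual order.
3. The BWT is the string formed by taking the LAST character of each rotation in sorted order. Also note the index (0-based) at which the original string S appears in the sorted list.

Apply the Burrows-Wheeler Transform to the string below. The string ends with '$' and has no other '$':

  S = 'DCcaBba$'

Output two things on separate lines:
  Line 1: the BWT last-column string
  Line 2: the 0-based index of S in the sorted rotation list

All 8 rotations (rotation i = S[i:]+S[:i]):
  rot[0] = DCcaBba$
  rot[1] = CcaBba$D
  rot[2] = caBba$DC
  rot[3] = aBba$DCc
  rot[4] = Bba$DCca
  rot[5] = ba$DCcaB
  rot[6] = a$DCcaBb
  rot[7] = $DCcaBba
Sorted (with $ < everything):
  sorted[0] = $DCcaBba  (last char: 'a')
  sorted[1] = Bba$DCca  (last char: 'a')
  sorted[2] = CcaBba$D  (last char: 'D')
  sorted[3] = DCcaBba$  (last char: '$')
  sorted[4] = a$DCcaBb  (last char: 'b')
  sorted[5] = aBba$DCc  (last char: 'c')
  sorted[6] = ba$DCcaB  (last char: 'B')
  sorted[7] = caBba$DC  (last char: 'C')
Last column: aaD$bcBC
Original string S is at sorted index 3

Answer: aaD$bcBC
3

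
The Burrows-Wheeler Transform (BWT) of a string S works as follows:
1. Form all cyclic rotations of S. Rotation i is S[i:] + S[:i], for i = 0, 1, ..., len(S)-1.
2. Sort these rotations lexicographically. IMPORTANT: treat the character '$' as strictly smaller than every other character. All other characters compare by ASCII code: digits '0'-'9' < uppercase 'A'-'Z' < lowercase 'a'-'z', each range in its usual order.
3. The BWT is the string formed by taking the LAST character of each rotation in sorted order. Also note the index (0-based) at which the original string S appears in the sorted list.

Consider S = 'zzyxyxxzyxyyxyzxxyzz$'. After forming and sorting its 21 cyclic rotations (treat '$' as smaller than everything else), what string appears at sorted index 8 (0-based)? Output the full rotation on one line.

Answer: yxxzyxyyxyzxxyzz$zzyx

Derivation:
All 21 rotations (rotation i = S[i:]+S[:i]):
  rot[0] = zzyxyxxzyxyyxyzxxyzz$
  rot[1] = zyxyxxzyxyyxyzxxyzz$z
  rot[2] = yxyxxzyxyyxyzxxyzz$zz
  rot[3] = xyxxzyxyyxyzxxyzz$zzy
  rot[4] = yxxzyxyyxyzxxyzz$zzyx
  rot[5] = xxzyxyyxyzxxyzz$zzyxy
  rot[6] = xzyxyyxyzxxyzz$zzyxyx
  rot[7] = zyxyyxyzxxyzz$zzyxyxx
  rot[8] = yxyyxyzxxyzz$zzyxyxxz
  rot[9] = xyyxyzxxyzz$zzyxyxxzy
  rot[10] = yyxyzxxyzz$zzyxyxxzyx
  rot[11] = yxyzxxyzz$zzyxyxxzyxy
  rot[12] = xyzxxyzz$zzyxyxxzyxyy
  rot[13] = yzxxyzz$zzyxyxxzyxyyx
  rot[14] = zxxyzz$zzyxyxxzyxyyxy
  rot[15] = xxyzz$zzyxyxxzyxyyxyz
  rot[16] = xyzz$zzyxyxxzyxyyxyzx
  rot[17] = yzz$zzyxyxxzyxyyxyzxx
  rot[18] = zz$zzyxyxxzyxyyxyzxxy
  rot[19] = z$zzyxyxxzyxyyxyzxxyz
  rot[20] = $zzyxyxxzyxyyxyzxxyzz
Sorted (with $ < everything):
  sorted[0] = $zzyxyxxzyxyyxyzxxyzz
  sorted[1] = xxyzz$zzyxyxxzyxyyxyz
  sorted[2] = xxzyxyyxyzxxyzz$zzyxy
  sorted[3] = xyxxzyxyyxyzxxyzz$zzy
  sorted[4] = xyyxyzxxyzz$zzyxyxxzy
  sorted[5] = xyzxxyzz$zzyxyxxzyxyy
  sorted[6] = xyzz$zzyxyxxzyxyyxyzx
  sorted[7] = xzyxyyxyzxxyzz$zzyxyx
  sorted[8] = yxxzyxyyxyzxxyzz$zzyx
  sorted[9] = yxyxxzyxyyxyzxxyzz$zz
  sorted[10] = yxyyxyzxxyzz$zzyxyxxz
  sorted[11] = yxyzxxyzz$zzyxyxxzyxy
  sorted[12] = yyxyzxxyzz$zzyxyxxzyx
  sorted[13] = yzxxyzz$zzyxyxxzyxyyx
  sorted[14] = yzz$zzyxyxxzyxyyxyzxx
  sorted[15] = z$zzyxyxxzyxyyxyzxxyz
  sorted[16] = zxxyzz$zzyxyxxzyxyyxy
  sorted[17] = zyxyxxzyxyyxyzxxyzz$z
  sorted[18] = zyxyyxyzxxyzz$zzyxyxx
  sorted[19] = zz$zzyxyxxzyxyyxyzxxy
  sorted[20] = zzyxyxxzyxyyxyzxxyzz$
sorted[8] = yxxzyxyyxyzxxyzz$zzyx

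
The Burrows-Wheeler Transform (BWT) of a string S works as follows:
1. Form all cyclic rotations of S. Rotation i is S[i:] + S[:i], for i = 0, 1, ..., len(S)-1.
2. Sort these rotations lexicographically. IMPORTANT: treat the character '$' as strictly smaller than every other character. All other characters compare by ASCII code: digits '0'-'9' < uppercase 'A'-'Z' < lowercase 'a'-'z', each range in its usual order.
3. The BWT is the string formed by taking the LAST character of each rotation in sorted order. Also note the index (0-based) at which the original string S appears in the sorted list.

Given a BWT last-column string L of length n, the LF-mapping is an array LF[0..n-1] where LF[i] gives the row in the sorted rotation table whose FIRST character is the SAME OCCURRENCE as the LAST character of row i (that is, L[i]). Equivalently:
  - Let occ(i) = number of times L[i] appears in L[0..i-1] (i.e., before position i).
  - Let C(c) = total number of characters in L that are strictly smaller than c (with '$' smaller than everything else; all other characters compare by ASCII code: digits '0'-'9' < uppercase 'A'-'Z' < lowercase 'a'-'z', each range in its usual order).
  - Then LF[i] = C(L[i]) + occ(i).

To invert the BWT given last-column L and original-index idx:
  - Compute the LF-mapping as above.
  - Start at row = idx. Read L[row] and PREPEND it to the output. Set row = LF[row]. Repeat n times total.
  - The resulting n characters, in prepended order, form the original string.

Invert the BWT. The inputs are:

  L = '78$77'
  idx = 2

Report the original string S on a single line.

LF mapping: 1 4 0 2 3
Walk LF starting at row 2, prepending L[row]:
  step 1: row=2, L[2]='$', prepend. Next row=LF[2]=0
  step 2: row=0, L[0]='7', prepend. Next row=LF[0]=1
  step 3: row=1, L[1]='8', prepend. Next row=LF[1]=4
  step 4: row=4, L[4]='7', prepend. Next row=LF[4]=3
  step 5: row=3, L[3]='7', prepend. Next row=LF[3]=2
Reversed output: 7787$

Answer: 7787$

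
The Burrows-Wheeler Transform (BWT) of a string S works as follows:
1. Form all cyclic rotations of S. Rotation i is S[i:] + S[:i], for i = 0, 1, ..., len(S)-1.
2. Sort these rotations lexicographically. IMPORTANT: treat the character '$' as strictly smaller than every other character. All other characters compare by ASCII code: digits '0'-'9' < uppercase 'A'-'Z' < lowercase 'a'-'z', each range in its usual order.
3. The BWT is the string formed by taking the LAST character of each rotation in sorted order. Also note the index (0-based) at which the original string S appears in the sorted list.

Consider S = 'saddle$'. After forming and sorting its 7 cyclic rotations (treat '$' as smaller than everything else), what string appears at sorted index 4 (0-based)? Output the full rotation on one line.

Answer: e$saddl

Derivation:
All 7 rotations (rotation i = S[i:]+S[:i]):
  rot[0] = saddle$
  rot[1] = addle$s
  rot[2] = ddle$sa
  rot[3] = dle$sad
  rot[4] = le$sadd
  rot[5] = e$saddl
  rot[6] = $saddle
Sorted (with $ < everything):
  sorted[0] = $saddle
  sorted[1] = addle$s
  sorted[2] = ddle$sa
  sorted[3] = dle$sad
  sorted[4] = e$saddl
  sorted[5] = le$sadd
  sorted[6] = saddle$
sorted[4] = e$saddl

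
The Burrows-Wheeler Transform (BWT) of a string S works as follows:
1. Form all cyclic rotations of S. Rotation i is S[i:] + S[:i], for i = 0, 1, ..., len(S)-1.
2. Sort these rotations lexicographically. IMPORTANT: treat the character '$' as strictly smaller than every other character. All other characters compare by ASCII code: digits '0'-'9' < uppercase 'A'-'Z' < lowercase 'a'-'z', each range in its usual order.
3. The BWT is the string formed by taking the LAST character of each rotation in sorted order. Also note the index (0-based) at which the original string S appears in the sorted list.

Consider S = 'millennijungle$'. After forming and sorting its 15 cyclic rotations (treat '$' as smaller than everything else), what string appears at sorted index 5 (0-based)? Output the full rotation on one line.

Answer: illennijungle$m

Derivation:
All 15 rotations (rotation i = S[i:]+S[:i]):
  rot[0] = millennijungle$
  rot[1] = illennijungle$m
  rot[2] = llennijungle$mi
  rot[3] = lennijungle$mil
  rot[4] = ennijungle$mill
  rot[5] = nnijungle$mille
  rot[6] = nijungle$millen
  rot[7] = ijungle$millenn
  rot[8] = jungle$millenni
  rot[9] = ungle$millennij
  rot[10] = ngle$millenniju
  rot[11] = gle$millennijun
  rot[12] = le$millennijung
  rot[13] = e$millennijungl
  rot[14] = $millennijungle
Sorted (with $ < everything):
  sorted[0] = $millennijungle
  sorted[1] = e$millennijungl
  sorted[2] = ennijungle$mill
  sorted[3] = gle$millennijun
  sorted[4] = ijungle$millenn
  sorted[5] = illennijungle$m
  sorted[6] = jungle$millenni
  sorted[7] = le$millennijung
  sorted[8] = lennijungle$mil
  sorted[9] = llennijungle$mi
  sorted[10] = millennijungle$
  sorted[11] = ngle$millenniju
  sorted[12] = nijungle$millen
  sorted[13] = nnijungle$mille
  sorted[14] = ungle$millennij
sorted[5] = illennijungle$m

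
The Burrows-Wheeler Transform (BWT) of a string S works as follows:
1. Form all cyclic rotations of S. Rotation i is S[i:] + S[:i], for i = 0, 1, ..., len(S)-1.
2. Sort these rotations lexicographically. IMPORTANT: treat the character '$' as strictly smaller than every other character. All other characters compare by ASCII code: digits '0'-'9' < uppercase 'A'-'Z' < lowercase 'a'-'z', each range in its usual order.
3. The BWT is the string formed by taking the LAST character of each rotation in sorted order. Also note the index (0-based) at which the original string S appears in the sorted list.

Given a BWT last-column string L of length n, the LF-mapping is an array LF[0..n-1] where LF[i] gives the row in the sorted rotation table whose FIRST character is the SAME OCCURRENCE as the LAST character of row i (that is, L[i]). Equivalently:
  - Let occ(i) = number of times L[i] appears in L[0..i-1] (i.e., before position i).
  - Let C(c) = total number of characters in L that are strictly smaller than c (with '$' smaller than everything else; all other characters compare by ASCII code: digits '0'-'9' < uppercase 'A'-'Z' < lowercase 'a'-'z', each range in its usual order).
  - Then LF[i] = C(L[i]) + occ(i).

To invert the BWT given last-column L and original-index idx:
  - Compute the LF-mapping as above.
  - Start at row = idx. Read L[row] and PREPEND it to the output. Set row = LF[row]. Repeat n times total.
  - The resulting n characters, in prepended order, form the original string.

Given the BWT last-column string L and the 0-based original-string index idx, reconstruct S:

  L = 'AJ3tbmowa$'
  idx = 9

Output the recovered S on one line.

LF mapping: 2 3 1 8 5 6 7 9 4 0
Walk LF starting at row 9, prepending L[row]:
  step 1: row=9, L[9]='$', prepend. Next row=LF[9]=0
  step 2: row=0, L[0]='A', prepend. Next row=LF[0]=2
  step 3: row=2, L[2]='3', prepend. Next row=LF[2]=1
  step 4: row=1, L[1]='J', prepend. Next row=LF[1]=3
  step 5: row=3, L[3]='t', prepend. Next row=LF[3]=8
  step 6: row=8, L[8]='a', prepend. Next row=LF[8]=4
  step 7: row=4, L[4]='b', prepend. Next row=LF[4]=5
  step 8: row=5, L[5]='m', prepend. Next row=LF[5]=6
  step 9: row=6, L[6]='o', prepend. Next row=LF[6]=7
  step 10: row=7, L[7]='w', prepend. Next row=LF[7]=9
Reversed output: wombatJ3A$

Answer: wombatJ3A$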